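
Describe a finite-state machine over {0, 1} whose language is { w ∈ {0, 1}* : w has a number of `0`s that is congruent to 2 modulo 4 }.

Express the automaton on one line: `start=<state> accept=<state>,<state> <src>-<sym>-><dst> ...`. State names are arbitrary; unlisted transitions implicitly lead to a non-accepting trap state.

Keep the running count of `0`s modulo 4: each `0` advances along the cycle q0 → q1 → q2 → q3 → q0 while other symbols loop. Accept at q2.
With 4 states:
        0   1  
>  q0   q1  q0 
   q1   q2  q1 
 * q2   q3  q2 
   q3   q0  q3 
(> = start, * = accepting)

start=q0 accept=q2 q0-0->q1 q0-1->q0 q1-0->q2 q1-1->q1 q2-0->q3 q2-1->q2 q3-0->q0 q3-1->q3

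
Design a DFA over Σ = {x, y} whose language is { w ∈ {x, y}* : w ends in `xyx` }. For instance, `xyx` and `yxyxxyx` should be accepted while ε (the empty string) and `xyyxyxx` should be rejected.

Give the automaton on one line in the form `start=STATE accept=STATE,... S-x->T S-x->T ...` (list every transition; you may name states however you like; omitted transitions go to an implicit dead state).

Remember how much of `xyx` the current input suffix matches. State q0 means no match yet; q1 means the last symbol is `x`; q2 means the last 2 symbols are `xy`; q3 means the last 3 symbols are `xyx`. Only q3 accepts. On a mismatch, fall back to the longest proper suffix that is still a prefix of `xyx`.
        x   y  
>  q0   q1  q0 
   q1   q1  q2 
   q2   q3  q0 
 * q3   q1  q2 
(> = start, * = accepting)

start=q0 accept=q3 q0-x->q1 q0-y->q0 q1-x->q1 q1-y->q2 q2-x->q3 q2-y->q0 q3-x->q1 q3-y->q2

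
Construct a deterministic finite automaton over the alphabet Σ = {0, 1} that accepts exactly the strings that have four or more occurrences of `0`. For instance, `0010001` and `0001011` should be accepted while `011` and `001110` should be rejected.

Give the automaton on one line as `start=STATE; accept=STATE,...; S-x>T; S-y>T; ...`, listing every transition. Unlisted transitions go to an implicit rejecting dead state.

Count `0`s, saturating at 5: states S0 through S4 mean 0 through 4 `0`s seen; S5 means more than 4. Each `0` increments (capped at S5); other symbols loop. Accept from {S4, S5}.
6 states suffice.
        0   1  
>  S0   S1  S0 
   S1   S2  S1 
   S2   S3  S2 
   S3   S4  S3 
 * S4   S5  S4 
 * S5   S5  S5 
(> = start, * = accepting)

start=S0; accept=S4,S5; S0-0>S1; S0-1>S0; S1-0>S2; S1-1>S1; S2-0>S3; S2-1>S2; S3-0>S4; S3-1>S3; S4-0>S5; S4-1>S4; S5-0>S5; S5-1>S5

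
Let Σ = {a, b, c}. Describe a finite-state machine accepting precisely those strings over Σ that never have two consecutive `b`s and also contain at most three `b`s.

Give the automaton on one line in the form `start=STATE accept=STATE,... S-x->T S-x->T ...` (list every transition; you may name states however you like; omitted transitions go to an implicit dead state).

Run two small machines in parallel and take their product. The first has 3 states tracking partial matches of the forbidden pattern `bb`; the second has 5 states tracking the count of `b`s, saturating at 4. A product state is a pair (one from each), accepting exactly when both do.
12 states suffice.
          a    b    c  
>* q0     q0   q1   q0 
 * q1     q2   q3   q2 
 * q2     q2   q4   q2 
   q3     q3   q5   q3 
 * q4     q6   q5   q6 
   q5     q5   q7   q5 
 * q6     q6   q8   q6 
   q7     q7   q7   q7 
 * q8     q9   q7   q9 
 * q9     q9  q10   q9 
   q10   q11   q7  q11 
   q11   q11  q10  q11 
(> = start, * = accepting)

start=q0 accept=q0,q1,q2,q4,q6,q8,q9 q0-a->q0 q0-b->q1 q0-c->q0 q1-a->q2 q1-b->q3 q1-c->q2 q2-a->q2 q2-b->q4 q2-c->q2 q3-a->q3 q3-b->q5 q3-c->q3 q4-a->q6 q4-b->q5 q4-c->q6 q5-a->q5 q5-b->q7 q5-c->q5 q6-a->q6 q6-b->q8 q6-c->q6 q7-a->q7 q7-b->q7 q7-c->q7 q8-a->q9 q8-b->q7 q8-c->q9 q9-a->q9 q9-b->q10 q9-c->q9 q10-a->q11 q10-b->q7 q10-c->q11 q11-a->q11 q11-b->q10 q11-c->q11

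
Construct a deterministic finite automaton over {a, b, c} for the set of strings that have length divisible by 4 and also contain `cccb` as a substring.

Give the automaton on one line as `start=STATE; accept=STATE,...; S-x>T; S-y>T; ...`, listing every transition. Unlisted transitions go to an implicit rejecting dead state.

Build one automaton per condition and run them in lockstep. The first has 4 states tracking the input length modulo 4; the second has 5 states tracking whether and how much of `cccb` has been seen. A product state is a pair (one from each), accepting exactly when both do.
          a    b    c  
>  q0     q1   q1   q2 
   q1     q3   q3   q4 
   q2     q3   q3   q5 
   q3     q6   q6   q7 
   q4     q6   q6   q8 
   q5     q6   q6   q9 
   q6     q0   q0  q10 
   q7     q0   q0  q11 
   q8     q0   q0  q12 
   q9     q0  q13  q12 
   q10    q1   q1  q14 
   q11    q1   q1  q15 
   q12    q1  q16  q15 
 * q13   q16  q16  q16 
   q14    q3   q3  q17 
   q15    q3  q18  q17 
   q16   q18  q18  q18 
   q17    q6  q19   q9 
   q18   q19  q19  q19 
   q19   q13  q13  q13 
(> = start, * = accepting)

start=q0; accept=q13; q0-a>q1; q0-b>q1; q0-c>q2; q1-a>q3; q1-b>q3; q1-c>q4; q2-a>q3; q2-b>q3; q2-c>q5; q3-a>q6; q3-b>q6; q3-c>q7; q4-a>q6; q4-b>q6; q4-c>q8; q5-a>q6; q5-b>q6; q5-c>q9; q6-a>q0; q6-b>q0; q6-c>q10; q7-a>q0; q7-b>q0; q7-c>q11; q8-a>q0; q8-b>q0; q8-c>q12; q9-a>q0; q9-b>q13; q9-c>q12; q10-a>q1; q10-b>q1; q10-c>q14; q11-a>q1; q11-b>q1; q11-c>q15; q12-a>q1; q12-b>q16; q12-c>q15; q13-a>q16; q13-b>q16; q13-c>q16; q14-a>q3; q14-b>q3; q14-c>q17; q15-a>q3; q15-b>q18; q15-c>q17; q16-a>q18; q16-b>q18; q16-c>q18; q17-a>q6; q17-b>q19; q17-c>q9; q18-a>q19; q18-b>q19; q18-c>q19; q19-a>q13; q19-b>q13; q19-c>q13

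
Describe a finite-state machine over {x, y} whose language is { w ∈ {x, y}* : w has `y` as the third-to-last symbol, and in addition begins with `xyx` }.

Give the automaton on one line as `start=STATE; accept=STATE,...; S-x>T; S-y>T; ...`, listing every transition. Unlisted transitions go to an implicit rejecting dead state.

start=A; accept=F,G,K,L; A-x>B; A-y>C; B-x>C; B-y>D; C-x>C; C-y>C; D-x>E; D-y>C; E-x>F; E-y>G; F-x>H; F-y>I; G-x>E; G-y>J; H-x>H; H-y>I; I-x>E; I-y>J; J-x>K; J-y>L; K-x>F; K-y>G; L-x>K; L-y>L

Handle the two conditions separately and then intersect. The first has 15 states tracking the last 3 symbols read; the second has 5 states tracking whether the input so far still matches the prefix `xyx`. A product state is a pair (one from each), accepting exactly when both do. After merging equivalent states the machine shrinks.
       x  y 
>  A   B  C 
   B   C  D 
   C   C  C 
   D   E  C 
   E   F  G 
 * F   H  I 
 * G   E  J 
   H   H  I 
   I   E  J 
   J   K  L 
 * K   F  G 
 * L   K  L 
(> = start, * = accepting)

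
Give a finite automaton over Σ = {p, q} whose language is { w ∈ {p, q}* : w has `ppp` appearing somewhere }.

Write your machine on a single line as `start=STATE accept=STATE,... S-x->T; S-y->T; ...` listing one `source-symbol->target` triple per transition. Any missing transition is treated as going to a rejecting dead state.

start=A; accept=D; A-p->B; A-q->A; B-p->C; B-q->A; C-p->D; C-q->A; D-p->D; D-q->D

Track how much of `ppp` has been matched so far: state A is no progress, D is the absorbing accept state reached once `ppp` has occurred. Intermediate states record partial matches; on a mismatch, fall back to the longest reusable overlap.
       p  q 
>  A   B  A 
   B   C  A 
   C   D  A 
 * D   D  D 
(> = start, * = accepting)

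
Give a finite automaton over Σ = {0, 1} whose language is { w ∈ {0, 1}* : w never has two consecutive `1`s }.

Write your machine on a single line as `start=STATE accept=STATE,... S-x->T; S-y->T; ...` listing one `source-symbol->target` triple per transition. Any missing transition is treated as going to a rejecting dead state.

start=S0; accept=S0,S1; S0-0->S0; S0-1->S1; S1-0->S0; S1-1->S2; S2-0->S2; S2-1->S2

Track partial matches of the forbidden pattern `11`. State S2 is a dead state reached once `11` has occurred; every other state accepts. S0 means no part of `11` is currently matched.
        0   1  
>* S0   S0  S1 
 * S1   S0  S2 
   S2   S2  S2 
(> = start, * = accepting)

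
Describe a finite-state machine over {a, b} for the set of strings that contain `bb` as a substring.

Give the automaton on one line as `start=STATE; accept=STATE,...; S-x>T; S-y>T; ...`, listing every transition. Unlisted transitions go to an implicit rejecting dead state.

States S0..S1 record the length of the longest prefix of `bb` that matches the current input suffix. Reaching S2 means `bb` has been seen, and we stay there forever. Accept from S2.
With 3 states:
        a   b  
>  S0   S0  S1 
   S1   S0  S2 
 * S2   S2  S2 
(> = start, * = accepting)

start=S0; accept=S2; S0-a>S0; S0-b>S1; S1-a>S0; S1-b>S2; S2-a>S2; S2-b>S2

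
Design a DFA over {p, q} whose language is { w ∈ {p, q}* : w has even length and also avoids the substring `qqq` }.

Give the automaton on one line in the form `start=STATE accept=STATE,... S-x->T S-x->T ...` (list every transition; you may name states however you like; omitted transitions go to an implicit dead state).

Build one automaton per condition and run them in lockstep. The first has 2 states tracking the input length modulo 2; the second has 4 states tracking partial matches of the forbidden pattern `qqq`. A product state is a pair (one from each), accepting exactly when both do. Equivalent product states are then merged.
With 7 states:
        p   q  
>* S0   S1  S2 
   S1   S0  S3 
   S2   S0  S4 
 * S3   S1  S5 
 * S4   S1  S6 
   S5   S0  S6 
   S6   S6  S6 
(> = start, * = accepting)

start=S0 accept=S0,S3,S4 S0-p->S1 S0-q->S2 S1-p->S0 S1-q->S3 S2-p->S0 S2-q->S4 S3-p->S1 S3-q->S5 S4-p->S1 S4-q->S6 S5-p->S0 S5-q->S6 S6-p->S6 S6-q->S6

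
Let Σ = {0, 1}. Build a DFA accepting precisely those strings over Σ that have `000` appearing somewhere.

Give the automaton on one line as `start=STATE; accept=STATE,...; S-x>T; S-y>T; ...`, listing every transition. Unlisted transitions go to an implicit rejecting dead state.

Track how much of `000` has been matched so far: state q0 is no progress, q3 is the absorbing accept state reached once `000` has occurred. Intermediate states record partial matches; on a mismatch, fall back to the longest reusable overlap.
A 4-state machine:
        0   1  
>  q0   q1  q0 
   q1   q2  q0 
   q2   q3  q0 
 * q3   q3  q3 
(> = start, * = accepting)

start=q0; accept=q3; q0-0>q1; q0-1>q0; q1-0>q2; q1-1>q0; q2-0>q3; q2-1>q0; q3-0>q3; q3-1>q3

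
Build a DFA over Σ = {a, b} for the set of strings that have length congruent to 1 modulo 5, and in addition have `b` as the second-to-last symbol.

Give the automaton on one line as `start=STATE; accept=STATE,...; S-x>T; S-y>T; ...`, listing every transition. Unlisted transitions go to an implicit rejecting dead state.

start=S0; accept=S21,S22; S0-a>S1; S0-b>S2; S1-a>S3; S1-b>S4; S2-a>S5; S2-b>S6; S3-a>S7; S3-b>S8; S4-a>S9; S4-b>S10; S5-a>S7; S5-b>S8; S6-a>S9; S6-b>S10; S7-a>S11; S7-b>S12; S8-a>S13; S8-b>S14; S9-a>S11; S9-b>S12; S10-a>S13; S10-b>S14; S11-a>S15; S11-b>S16; S12-a>S17; S12-b>S18; S13-a>S15; S13-b>S16; S14-a>S17; S14-b>S18; S15-a>S19; S15-b>S20; S16-a>S21; S16-b>S22; S17-a>S19; S17-b>S20; S18-a>S21; S18-b>S22; S19-a>S3; S19-b>S4; S20-a>S5; S20-b>S6; S21-a>S3; S21-b>S4; S22-a>S5; S22-b>S6

Build one automaton per condition and run them in lockstep. The first has 5 states tracking the input length modulo 5; the second has 7 states tracking the last 2 symbols read. A product state is a pair (one from each), accepting exactly when both do.
A 23-state machine:
          a    b  
>  S0     S1   S2 
   S1     S3   S4 
   S2     S5   S6 
   S3     S7   S8 
   S4     S9  S10 
   S5     S7   S8 
   S6     S9  S10 
   S7    S11  S12 
   S8    S13  S14 
   S9    S11  S12 
   S10   S13  S14 
   S11   S15  S16 
   S12   S17  S18 
   S13   S15  S16 
   S14   S17  S18 
   S15   S19  S20 
   S16   S21  S22 
   S17   S19  S20 
   S18   S21  S22 
   S19    S3   S4 
   S20    S5   S6 
 * S21    S3   S4 
 * S22    S5   S6 
(> = start, * = accepting)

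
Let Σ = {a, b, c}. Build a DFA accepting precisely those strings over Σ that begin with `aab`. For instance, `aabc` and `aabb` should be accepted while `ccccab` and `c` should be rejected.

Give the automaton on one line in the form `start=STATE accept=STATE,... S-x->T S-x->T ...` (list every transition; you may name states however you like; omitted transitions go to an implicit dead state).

start=q0 accept=q3 q0-a->q1 q0-b->q4 q0-c->q4 q1-a->q2 q1-b->q4 q1-c->q4 q2-a->q4 q2-b->q3 q2-c->q4 q3-a->q3 q3-b->q3 q3-c->q3 q4-a->q4 q4-b->q4 q4-c->q4

Check the first 3 symbols one by one: q0 through q2 record how many have matched `aab` so far; any wrong symbol goes to the dead state q4. After all 3 match we enter the accepting sink q3.
5 states suffice.
        a   b   c  
>  q0   q1  q4  q4 
   q1   q2  q4  q4 
   q2   q4  q3  q4 
 * q3   q3  q3  q3 
   q4   q4  q4  q4 
(> = start, * = accepting)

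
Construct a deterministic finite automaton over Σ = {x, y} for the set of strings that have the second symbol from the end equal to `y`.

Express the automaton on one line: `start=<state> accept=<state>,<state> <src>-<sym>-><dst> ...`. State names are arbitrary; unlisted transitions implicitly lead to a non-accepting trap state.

A DFA must remember the last 2 symbols (since which symbol is second-to-last isn't known until the input ends). Use one state per possible window of the last ≤2 symbols; accept from those whose window starts with `y`.
A 7-state machine:
        x   y  
>  q0   q1  q2 
   q1   q3  q4 
   q2   q5  q6 
   q3   q3  q4 
   q4   q5  q6 
 * q5   q3  q4 
 * q6   q5  q6 
(> = start, * = accepting)

start=q0 accept=q5,q6 q0-x->q1 q0-y->q2 q1-x->q3 q1-y->q4 q2-x->q5 q2-y->q6 q3-x->q3 q3-y->q4 q4-x->q5 q4-y->q6 q5-x->q3 q5-y->q4 q6-x->q5 q6-y->q6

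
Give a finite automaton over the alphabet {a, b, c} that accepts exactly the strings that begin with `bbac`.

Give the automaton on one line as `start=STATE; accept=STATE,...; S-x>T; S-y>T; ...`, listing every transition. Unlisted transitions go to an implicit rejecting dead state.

Check the first 4 symbols one by one: q0 through q3 record how many have matched `bbac` so far; any wrong symbol goes to the dead state q5. After all 4 match we enter the accepting sink q4.
        a   b   c  
>  q0   q5  q1  q5 
   q1   q5  q2  q5 
   q2   q3  q5  q5 
   q3   q5  q5  q4 
 * q4   q4  q4  q4 
   q5   q5  q5  q5 
(> = start, * = accepting)

start=q0; accept=q4; q0-a>q5; q0-b>q1; q0-c>q5; q1-a>q5; q1-b>q2; q1-c>q5; q2-a>q3; q2-b>q5; q2-c>q5; q3-a>q5; q3-b>q5; q3-c>q4; q4-a>q4; q4-b>q4; q4-c>q4; q5-a>q5; q5-b>q5; q5-c>q5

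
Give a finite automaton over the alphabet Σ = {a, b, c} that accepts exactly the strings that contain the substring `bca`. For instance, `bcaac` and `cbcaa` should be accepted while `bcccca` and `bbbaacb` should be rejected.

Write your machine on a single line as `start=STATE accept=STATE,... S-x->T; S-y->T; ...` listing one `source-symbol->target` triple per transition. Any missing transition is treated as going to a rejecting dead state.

Track how much of `bca` has been matched so far: state q0 is no progress, q3 is the absorbing accept state reached once `bca` has occurred. Intermediate states record partial matches; on a mismatch, fall back to the longest reusable overlap.
A 4-state machine:
        a   b   c  
>  q0   q0  q1  q0 
   q1   q0  q1  q2 
   q2   q3  q1  q0 
 * q3   q3  q3  q3 
(> = start, * = accepting)

start=q0; accept=q3; q0-a->q0; q0-b->q1; q0-c->q0; q1-a->q0; q1-b->q1; q1-c->q2; q2-a->q3; q2-b->q1; q2-c->q0; q3-a->q3; q3-b->q3; q3-c->q3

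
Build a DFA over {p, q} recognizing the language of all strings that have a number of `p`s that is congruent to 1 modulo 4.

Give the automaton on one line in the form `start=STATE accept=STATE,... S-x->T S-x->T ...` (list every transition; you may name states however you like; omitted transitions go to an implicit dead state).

start=s0 accept=s1 s0-p->s1 s0-q->s0 s1-p->s2 s1-q->s1 s2-p->s3 s2-q->s2 s3-p->s0 s3-q->s3

The only thing that matters is how many `p`s have appeared, reduced mod 4. Use one state per residue: s0 for 0, …, s3 for 3. Reading `p` moves to the next residue; anything else stays put. s1 is accepting.
4 states suffice.
        p   q  
>  s0   s1  s0 
 * s1   s2  s1 
   s2   s3  s2 
   s3   s0  s3 
(> = start, * = accepting)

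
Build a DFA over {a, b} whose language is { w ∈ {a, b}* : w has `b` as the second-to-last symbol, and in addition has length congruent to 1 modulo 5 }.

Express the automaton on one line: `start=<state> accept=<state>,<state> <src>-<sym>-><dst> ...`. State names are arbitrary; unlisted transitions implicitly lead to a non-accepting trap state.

start=q0 accept=q6 q0-a->q1 q0-b->q1 q1-a->q2 q1-b->q2 q2-a->q3 q2-b->q3 q3-a->q4 q3-b->q4 q4-a->q0 q4-b->q5 q5-a->q6 q5-b->q6 q6-a->q2 q6-b->q2

Handle the two conditions separately and then intersect. One (7 states) tracks the last 2 symbols read; the other (5 states) tracks the input length modulo 5. Each combined state is a pair, one component from each; accept when both components accept. Minimizing collapses redundant product states.
With 7 states:
        a   b  
>  q0   q1  q1 
   q1   q2  q2 
   q2   q3  q3 
   q3   q4  q4 
   q4   q0  q5 
   q5   q6  q6 
 * q6   q2  q2 
(> = start, * = accepting)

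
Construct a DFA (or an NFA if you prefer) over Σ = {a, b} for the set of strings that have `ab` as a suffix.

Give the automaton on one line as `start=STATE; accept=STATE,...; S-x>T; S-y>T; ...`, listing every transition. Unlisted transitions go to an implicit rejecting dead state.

Let each state record the length of the longest suffix of the input read so far that is also a prefix of `ab`. S1 means the last symbol is `a`; S2 means the last 2 symbols are `ab`. Accept only at S2, where the string currently ends in `ab`.
A 3-state machine:
        a   b  
>  S0   S1  S0 
   S1   S1  S2 
 * S2   S1  S0 
(> = start, * = accepting)

start=S0; accept=S2; S0-a>S1; S0-b>S0; S1-a>S1; S1-b>S2; S2-a>S1; S2-b>S0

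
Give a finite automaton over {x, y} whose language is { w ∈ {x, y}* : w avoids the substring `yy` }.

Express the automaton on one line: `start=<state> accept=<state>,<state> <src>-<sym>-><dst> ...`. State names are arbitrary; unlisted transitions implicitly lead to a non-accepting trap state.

This is the complement of 'contains `yy`'. Use the same substring-matching states — A through C holding how much of `yy` has just been matched — but flip the accepting set: everything except the trap C accepts.
With 3 states:
       x  y 
>* A   A  B 
 * B   A  C 
   C   C  C 
(> = start, * = accepting)

start=A accept=A,B A-x->A A-y->B B-x->A B-y->C C-x->C C-y->C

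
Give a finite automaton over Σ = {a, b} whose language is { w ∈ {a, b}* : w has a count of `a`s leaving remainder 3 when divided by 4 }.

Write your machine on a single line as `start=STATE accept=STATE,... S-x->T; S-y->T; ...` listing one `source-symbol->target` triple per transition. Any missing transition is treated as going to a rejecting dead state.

start=q0; accept=q3; q0-a->q1; q0-b->q0; q1-a->q2; q1-b->q1; q2-a->q3; q2-b->q2; q3-a->q0; q3-b->q3

The only thing that matters is how many `a`s have appeared, reduced mod 4. Use one state per residue: q0 for 0, …, q3 for 3. Reading `a` moves to the next residue; anything else stays put. q3 is accepting.
A 4-state machine:
        a   b  
>  q0   q1  q0 
   q1   q2  q1 
   q2   q3  q2 
 * q3   q0  q3 
(> = start, * = accepting)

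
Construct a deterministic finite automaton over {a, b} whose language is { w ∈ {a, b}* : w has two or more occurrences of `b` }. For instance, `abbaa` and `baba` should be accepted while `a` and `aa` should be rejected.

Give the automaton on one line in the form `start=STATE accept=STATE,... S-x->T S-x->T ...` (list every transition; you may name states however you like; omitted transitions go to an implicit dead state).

start=q0 accept=q2,q3 q0-a->q0 q0-b->q1 q1-a->q1 q1-b->q2 q2-a->q2 q2-b->q3 q3-a->q3 q3-b->q3

Count `b`s, saturating at 3: states q0 through q2 mean 0 through 2 `b`s seen; q3 means more than 2. Each `b` increments (capped at q3); other symbols loop. Accept from {q2, q3}.
        a   b  
>  q0   q0  q1 
   q1   q1  q2 
 * q2   q2  q3 
 * q3   q3  q3 
(> = start, * = accepting)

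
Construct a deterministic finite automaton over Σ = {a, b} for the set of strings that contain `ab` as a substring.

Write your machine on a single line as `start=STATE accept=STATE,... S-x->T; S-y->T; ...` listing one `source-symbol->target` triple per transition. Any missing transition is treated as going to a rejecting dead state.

start=S0; accept=S2; S0-a->S1; S0-b->S0; S1-a->S1; S1-b->S2; S2-a->S2; S2-b->S2

Track how much of `ab` has been matched so far: state S0 is no progress, S2 is the absorbing accept state reached once `ab` has occurred. Intermediate states record partial matches; on a mismatch, fall back to the longest reusable overlap.
        a   b  
>  S0   S1  S0 
   S1   S1  S2 
 * S2   S2  S2 
(> = start, * = accepting)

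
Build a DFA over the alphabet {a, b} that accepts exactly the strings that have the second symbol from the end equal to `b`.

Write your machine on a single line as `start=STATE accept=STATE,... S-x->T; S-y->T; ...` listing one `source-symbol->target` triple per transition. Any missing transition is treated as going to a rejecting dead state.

start=q0; accept=q5,q6; q0-a->q1; q0-b->q2; q1-a->q3; q1-b->q4; q2-a->q5; q2-b->q6; q3-a->q3; q3-b->q4; q4-a->q5; q4-b->q6; q5-a->q3; q5-b->q4; q6-a->q5; q6-b->q6

Because acceptance depends on a position counted from the end, the machine has to buffer the most recent 2 symbols. Make each state the string of the last up-to-2 symbols read; on input `x` shift the window left and append `x`. Accept when the buffered window has length 2 and begins with `b`.
        a   b  
>  q0   q1  q2 
   q1   q3  q4 
   q2   q5  q6 
   q3   q3  q4 
   q4   q5  q6 
 * q5   q3  q4 
 * q6   q5  q6 
(> = start, * = accepting)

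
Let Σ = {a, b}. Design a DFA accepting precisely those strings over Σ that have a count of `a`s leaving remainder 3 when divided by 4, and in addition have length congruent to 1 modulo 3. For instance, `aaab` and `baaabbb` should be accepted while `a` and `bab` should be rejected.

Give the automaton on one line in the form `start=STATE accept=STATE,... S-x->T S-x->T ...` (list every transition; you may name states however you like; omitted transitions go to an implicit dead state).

Run two small machines in parallel and take their product. One (4 states) tracks the count of `a`s modulo 4; the other (3 states) tracks the input length modulo 3. Each combined state is a pair, one component from each; accept when both components accept.
12 states suffice.
          a    b  
>  s0     s1   s2 
   s1     s3   s4 
   s2     s4   s5 
   s3     s6   s7 
   s4     s7   s8 
   s5     s8   s0 
   s6     s2   s9 
   s7     s9  s10 
   s8    s10   s1 
 * s9     s5  s11 
   s10   s11   s3 
   s11    s0   s6 
(> = start, * = accepting)

start=s0 accept=s9 s0-a->s1 s0-b->s2 s1-a->s3 s1-b->s4 s2-a->s4 s2-b->s5 s3-a->s6 s3-b->s7 s4-a->s7 s4-b->s8 s5-a->s8 s5-b->s0 s6-a->s2 s6-b->s9 s7-a->s9 s7-b->s10 s8-a->s10 s8-b->s1 s9-a->s5 s9-b->s11 s10-a->s11 s10-b->s3 s11-a->s0 s11-b->s6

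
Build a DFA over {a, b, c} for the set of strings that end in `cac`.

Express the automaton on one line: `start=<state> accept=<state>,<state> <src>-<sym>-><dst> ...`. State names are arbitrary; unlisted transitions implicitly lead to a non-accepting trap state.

Let each state record the length of the longest suffix of the input read so far that is also a prefix of `cac`. q1 means the last symbol is `c`; q2 means the last 2 symbols are `ca`; q3 means the last 3 symbols are `cac`. Accept only at q3, where the string currently ends in `cac`.
With 4 states:
        a   b   c  
>  q0   q0  q0  q1 
   q1   q2  q0  q1 
   q2   q0  q0  q3 
 * q3   q2  q0  q1 
(> = start, * = accepting)

start=q0 accept=q3 q0-a->q0 q0-b->q0 q0-c->q1 q1-a->q2 q1-b->q0 q1-c->q1 q2-a->q0 q2-b->q0 q2-c->q3 q3-a->q2 q3-b->q0 q3-c->q1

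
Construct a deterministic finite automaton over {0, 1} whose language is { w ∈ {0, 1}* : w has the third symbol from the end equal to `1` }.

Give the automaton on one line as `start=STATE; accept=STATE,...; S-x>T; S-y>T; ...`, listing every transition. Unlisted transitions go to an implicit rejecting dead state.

Because acceptance depends on a position counted from the end, the machine has to buffer the most recent 3 symbols. Make each state the string of the last up-to-3 symbols read; on input `x` shift the window left and append `x`. Accept when the buffered window has length 3 and begins with `1`.
A 15-state machine:
          0    1  
>  q0     q1   q2 
   q1     q3   q4 
   q2     q5   q6 
   q3     q7   q8 
   q4     q9  q10 
   q5    q11  q12 
   q6    q13  q14 
   q7     q7   q8 
   q8     q9  q10 
   q9    q11  q12 
   q10   q13  q14 
 * q11    q7   q8 
 * q12    q9  q10 
 * q13   q11  q12 
 * q14   q13  q14 
(> = start, * = accepting)

start=q0; accept=q11,q12,q13,q14; q0-0>q1; q0-1>q2; q1-0>q3; q1-1>q4; q2-0>q5; q2-1>q6; q3-0>q7; q3-1>q8; q4-0>q9; q4-1>q10; q5-0>q11; q5-1>q12; q6-0>q13; q6-1>q14; q7-0>q7; q7-1>q8; q8-0>q9; q8-1>q10; q9-0>q11; q9-1>q12; q10-0>q13; q10-1>q14; q11-0>q7; q11-1>q8; q12-0>q9; q12-1>q10; q13-0>q11; q13-1>q12; q14-0>q13; q14-1>q14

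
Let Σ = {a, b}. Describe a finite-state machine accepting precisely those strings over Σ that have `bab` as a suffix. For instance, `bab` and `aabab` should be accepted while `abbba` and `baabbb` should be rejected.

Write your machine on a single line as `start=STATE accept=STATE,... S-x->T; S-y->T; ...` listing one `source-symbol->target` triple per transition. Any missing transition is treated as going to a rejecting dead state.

start=s0; accept=s3; s0-a->s0; s0-b->s1; s1-a->s2; s1-b->s1; s2-a->s0; s2-b->s3; s3-a->s2; s3-b->s1

Remember how much of `bab` the current input suffix matches. State s0 means no match yet; s1 means the last symbol is `b`; s2 means the last 2 symbols are `ba`; s3 means the last 3 symbols are `bab`. Only s3 accepts. On a mismatch, fall back to the longest proper suffix that is still a prefix of `bab`.
        a   b  
>  s0   s0  s1 
   s1   s2  s1 
   s2   s0  s3 
 * s3   s2  s1 
(> = start, * = accepting)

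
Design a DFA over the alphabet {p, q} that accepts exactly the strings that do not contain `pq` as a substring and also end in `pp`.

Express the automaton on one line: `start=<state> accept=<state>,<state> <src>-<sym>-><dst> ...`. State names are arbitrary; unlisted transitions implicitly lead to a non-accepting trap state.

Build one automaton per condition and run them in lockstep. The first has 3 states tracking partial matches of the forbidden pattern `pq`; the second has 3 states tracking how much of the suffix `pp` has currently been matched. A product state is a pair (one from each), accepting exactly when both do.
A 6-state machine:
       p  q 
>  A   B  A 
   B   C  D 
 * C   C  D 
   D   E  D 
   E   F  D 
   F   F  D 
(> = start, * = accepting)

start=A accept=C A-p->B A-q->A B-p->C B-q->D C-p->C C-q->D D-p->E D-q->D E-p->F E-q->D F-p->F F-q->D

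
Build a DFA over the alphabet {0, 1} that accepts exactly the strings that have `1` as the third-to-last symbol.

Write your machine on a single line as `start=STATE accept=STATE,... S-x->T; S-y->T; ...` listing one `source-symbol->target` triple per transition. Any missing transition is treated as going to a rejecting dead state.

start=q0; accept=q11,q12,q13,q14; q0-0->q1; q0-1->q2; q1-0->q3; q1-1->q4; q2-0->q5; q2-1->q6; q3-0->q7; q3-1->q8; q4-0->q9; q4-1->q10; q5-0->q11; q5-1->q12; q6-0->q13; q6-1->q14; q7-0->q7; q7-1->q8; q8-0->q9; q8-1->q10; q9-0->q11; q9-1->q12; q10-0->q13; q10-1->q14; q11-0->q7; q11-1->q8; q12-0->q9; q12-1->q10; q13-0->q11; q13-1->q12; q14-0->q13; q14-1->q14

Because acceptance depends on a position counted from the end, the machine has to buffer the most recent 3 symbols. Make each state the string of the last up-to-3 symbols read; on input `x` shift the window left and append `x`. Accept when the buffered window has length 3 and begins with `1`.
With 15 states:
          0    1  
>  q0     q1   q2 
   q1     q3   q4 
   q2     q5   q6 
   q3     q7   q8 
   q4     q9  q10 
   q5    q11  q12 
   q6    q13  q14 
   q7     q7   q8 
   q8     q9  q10 
   q9    q11  q12 
   q10   q13  q14 
 * q11    q7   q8 
 * q12    q9  q10 
 * q13   q11  q12 
 * q14   q13  q14 
(> = start, * = accepting)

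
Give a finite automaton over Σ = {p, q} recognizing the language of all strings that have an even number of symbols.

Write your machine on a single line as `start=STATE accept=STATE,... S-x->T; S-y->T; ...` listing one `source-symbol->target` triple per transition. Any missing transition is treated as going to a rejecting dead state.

start=S0; accept=S0; S0-p->S1; S0-q->S1; S1-p->S0; S1-q->S0

Count input length modulo 2: every symbol advances one step around the cycle S0 → S1 → S0. Accept at S0.
With 2 states:
        p   q  
>* S0   S1  S1 
   S1   S0  S0 
(> = start, * = accepting)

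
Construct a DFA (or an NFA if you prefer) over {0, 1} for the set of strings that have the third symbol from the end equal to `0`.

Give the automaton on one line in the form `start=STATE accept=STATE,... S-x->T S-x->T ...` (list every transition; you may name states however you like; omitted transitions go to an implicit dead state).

start=A accept=H,I,J,K A-0->B A-1->C B-0->D B-1->E C-0->F C-1->G D-0->H D-1->I E-0->J E-1->K F-0->L F-1->M G-0->N G-1->O H-0->H H-1->I I-0->J I-1->K J-0->L J-1->M K-0->N K-1->O L-0->H L-1->I M-0->J M-1->K N-0->L N-1->M O-0->N O-1->O

Because acceptance depends on a position counted from the end, the machine has to buffer the most recent 3 symbols. Make each state the string of the last up-to-3 symbols read; on input `x` shift the window left and append `x`. Accept when the buffered window has length 3 and begins with `0`.
A 15-state machine:
       0  1 
>  A   B  C 
   B   D  E 
   C   F  G 
   D   H  I 
   E   J  K 
   F   L  M 
   G   N  O 
 * H   H  I 
 * I   J  K 
 * J   L  M 
 * K   N  O 
   L   H  I 
   M   J  K 
   N   L  M 
   O   N  O 
(> = start, * = accepting)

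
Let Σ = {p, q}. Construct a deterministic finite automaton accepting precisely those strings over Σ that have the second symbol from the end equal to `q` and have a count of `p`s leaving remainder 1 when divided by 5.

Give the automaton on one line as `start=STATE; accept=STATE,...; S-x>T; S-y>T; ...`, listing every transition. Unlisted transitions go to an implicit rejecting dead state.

Build one automaton per condition and run them in lockstep. The first has 7 states tracking the last 2 symbols read; the second has 5 states tracking the count of `p`s modulo 5. A product state is a pair (one from each), accepting exactly when both do. Equivalent product states are then merged.
With 9 states:
        p   q  
>  S0   S1  S2 
   S1   S3  S4 
   S2   S5  S2 
   S3   S6  S3 
   S4   S3  S7 
 * S5   S3  S4 
   S6   S8  S6 
 * S7   S3  S7 
   S8   S0  S8 
(> = start, * = accepting)

start=S0; accept=S5,S7; S0-p>S1; S0-q>S2; S1-p>S3; S1-q>S4; S2-p>S5; S2-q>S2; S3-p>S6; S3-q>S3; S4-p>S3; S4-q>S7; S5-p>S3; S5-q>S4; S6-p>S8; S6-q>S6; S7-p>S3; S7-q>S7; S8-p>S0; S8-q>S8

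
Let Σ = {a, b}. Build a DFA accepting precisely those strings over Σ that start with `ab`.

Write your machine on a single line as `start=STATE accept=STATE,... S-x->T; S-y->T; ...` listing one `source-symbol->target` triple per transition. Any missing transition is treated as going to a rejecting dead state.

start=q0; accept=q2; q0-a->q1; q0-b->q3; q1-a->q3; q1-b->q2; q2-a->q2; q2-b->q2; q3-a->q3; q3-b->q3

Check the first 2 symbols one by one: q0 through q1 record how many have matched `ab` so far; any wrong symbol goes to the dead state q3. After all 2 match we enter the accepting sink q2.
4 states suffice.
        a   b  
>  q0   q1  q3 
   q1   q3  q2 
 * q2   q2  q2 
   q3   q3  q3 
(> = start, * = accepting)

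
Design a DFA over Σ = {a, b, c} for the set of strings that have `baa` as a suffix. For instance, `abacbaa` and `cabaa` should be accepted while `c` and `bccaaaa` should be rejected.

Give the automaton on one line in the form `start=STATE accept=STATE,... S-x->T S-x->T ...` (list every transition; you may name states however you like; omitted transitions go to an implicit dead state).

start=q0 accept=q3 q0-a->q0 q0-b->q1 q0-c->q0 q1-a->q2 q1-b->q1 q1-c->q0 q2-a->q3 q2-b->q1 q2-c->q0 q3-a->q0 q3-b->q1 q3-c->q0

Remember how much of `baa` the current input suffix matches. State q0 means no match yet; q1 means the last symbol is `b`; q2 means the last 2 symbols are `ba`; q3 means the last 3 symbols are `baa`. Only q3 accepts. On a mismatch, fall back to the longest proper suffix that is still a prefix of `baa`.
A 4-state machine:
        a   b   c  
>  q0   q0  q1  q0 
   q1   q2  q1  q0 
   q2   q3  q1  q0 
 * q3   q0  q1  q0 
(> = start, * = accepting)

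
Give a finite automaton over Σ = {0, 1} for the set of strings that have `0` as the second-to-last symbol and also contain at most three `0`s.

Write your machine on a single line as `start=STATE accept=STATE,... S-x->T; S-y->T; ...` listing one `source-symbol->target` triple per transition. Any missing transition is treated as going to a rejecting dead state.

Run two small machines in parallel and take their product. The first has 7 states tracking the last 2 symbols read; the second has 5 states tracking the count of `0`s, saturating at 4. A product state is a pair (one from each), accepting exactly when both do.
A 19-state machine:
          0    1  
>  S0     S1   S2 
   S1     S3   S4 
   S2     S5   S6 
 * S3     S7   S8 
 * S4     S9  S10 
   S5     S3   S4 
   S6     S5   S6 
 * S7    S11  S12 
 * S8    S13  S14 
   S9     S7   S8 
   S10    S9  S10 
   S11   S11  S15 
 * S12   S16  S17 
   S13   S11  S12 
   S14   S13  S14 
   S15   S16  S18 
   S16   S11  S15 
   S17   S16  S17 
   S18   S16  S18 
(> = start, * = accepting)

start=S0; accept=S3,S4,S7,S8,S12; S0-0->S1; S0-1->S2; S1-0->S3; S1-1->S4; S2-0->S5; S2-1->S6; S3-0->S7; S3-1->S8; S4-0->S9; S4-1->S10; S5-0->S3; S5-1->S4; S6-0->S5; S6-1->S6; S7-0->S11; S7-1->S12; S8-0->S13; S8-1->S14; S9-0->S7; S9-1->S8; S10-0->S9; S10-1->S10; S11-0->S11; S11-1->S15; S12-0->S16; S12-1->S17; S13-0->S11; S13-1->S12; S14-0->S13; S14-1->S14; S15-0->S16; S15-1->S18; S16-0->S11; S16-1->S15; S17-0->S16; S17-1->S17; S18-0->S16; S18-1->S18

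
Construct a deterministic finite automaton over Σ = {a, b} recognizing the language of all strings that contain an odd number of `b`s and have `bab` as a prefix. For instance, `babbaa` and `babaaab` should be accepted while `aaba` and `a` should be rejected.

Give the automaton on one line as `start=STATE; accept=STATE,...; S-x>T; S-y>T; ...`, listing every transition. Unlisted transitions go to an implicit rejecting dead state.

Build one automaton per condition and run them in lockstep. The first has 2 states tracking the count of `b`s modulo 2; the second has 5 states tracking whether the input so far still matches the prefix `bab`. A product state is a pair (one from each), accepting exactly when both do. Minimizing collapses redundant product states.
        a   b  
>  s0   s1  s2 
   s1   s1  s1 
   s2   s3  s1 
   s3   s1  s4 
   s4   s4  s5 
 * s5   s5  s4 
(> = start, * = accepting)

start=s0; accept=s5; s0-a>s1; s0-b>s2; s1-a>s1; s1-b>s1; s2-a>s3; s2-b>s1; s3-a>s1; s3-b>s4; s4-a>s4; s4-b>s5; s5-a>s5; s5-b>s4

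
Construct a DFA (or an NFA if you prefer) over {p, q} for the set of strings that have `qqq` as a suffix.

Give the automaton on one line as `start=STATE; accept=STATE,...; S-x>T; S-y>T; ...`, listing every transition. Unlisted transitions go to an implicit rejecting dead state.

start=s0; accept=s3; s0-p>s0; s0-q>s1; s1-p>s0; s1-q>s2; s2-p>s0; s2-q>s3; s3-p>s0; s3-q>s3

Remember how much of `qqq` the current input suffix matches. State s0 means no match yet; s1 means the last symbol is `q`; s2 means the last 2 symbols are `qq`; s3 means the last 3 symbols are `qqq`. Only s3 accepts. On a mismatch, fall back to the longest proper suffix that is still a prefix of `qqq`.
With 4 states:
        p   q  
>  s0   s0  s1 
   s1   s0  s2 
   s2   s0  s3 
 * s3   s0  s3 
(> = start, * = accepting)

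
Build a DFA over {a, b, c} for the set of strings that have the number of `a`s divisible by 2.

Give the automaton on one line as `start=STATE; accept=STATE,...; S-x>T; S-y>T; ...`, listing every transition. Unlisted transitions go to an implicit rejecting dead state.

Keep the running count of `a`s modulo 2: each `a` advances along the cycle s0 → s1 → s0 while other symbols loop. Accept at s0.
A 2-state machine:
        a   b   c  
>* s0   s1  s0  s0 
   s1   s0  s1  s1 
(> = start, * = accepting)

start=s0; accept=s0; s0-a>s1; s0-b>s0; s0-c>s0; s1-a>s0; s1-b>s1; s1-c>s1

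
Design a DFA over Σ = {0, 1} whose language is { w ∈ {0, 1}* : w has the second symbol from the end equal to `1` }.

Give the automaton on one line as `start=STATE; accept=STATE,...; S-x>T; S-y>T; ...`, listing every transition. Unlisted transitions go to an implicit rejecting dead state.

A DFA must remember the last 2 symbols (since which symbol is second-to-last isn't known until the input ends). Use one state per possible window of the last ≤2 symbols; accept from those whose window starts with `1`.
        0   1  
>  q0   q1  q2 
   q1   q3  q4 
   q2   q5  q6 
   q3   q3  q4 
   q4   q5  q6 
 * q5   q3  q4 
 * q6   q5  q6 
(> = start, * = accepting)

start=q0; accept=q5,q6; q0-0>q1; q0-1>q2; q1-0>q3; q1-1>q4; q2-0>q5; q2-1>q6; q3-0>q3; q3-1>q4; q4-0>q5; q4-1>q6; q5-0>q3; q5-1>q4; q6-0>q5; q6-1>q6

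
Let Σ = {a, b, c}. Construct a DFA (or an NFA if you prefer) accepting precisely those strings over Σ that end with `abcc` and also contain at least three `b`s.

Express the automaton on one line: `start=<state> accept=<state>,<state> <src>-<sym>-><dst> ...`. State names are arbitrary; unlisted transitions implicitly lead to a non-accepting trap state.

start=s0 accept=s19,s21 s0-a->s1 s0-b->s2 s0-c->s0 s1-a->s1 s1-b->s3 s1-c->s0 s2-a->s4 s2-b->s5 s2-c->s2 s3-a->s4 s3-b->s5 s3-c->s6 s4-a->s4 s4-b->s7 s4-c->s2 s5-a->s8 s5-b->s9 s5-c->s5 s6-a->s4 s6-b->s5 s6-c->s10 s7-a->s8 s7-b->s9 s7-c->s11 s8-a->s8 s8-b->s12 s8-c->s5 s9-a->s13 s9-b->s14 s9-c->s9 s10-a->s4 s10-b->s5 s10-c->s2 s11-a->s8 s11-b->s9 s11-c->s15 s12-a->s13 s12-b->s14 s12-c->s16 s13-a->s13 s13-b->s17 s13-c->s9 s14-a->s18 s14-b->s14 s14-c->s14 s15-a->s8 s15-b->s9 s15-c->s5 s16-a->s13 s16-b->s14 s16-c->s19 s17-a->s18 s17-b->s14 s17-c->s20 s18-a->s18 s18-b->s17 s18-c->s14 s19-a->s13 s19-b->s14 s19-c->s9 s20-a->s18 s20-b->s14 s20-c->s21 s21-a->s18 s21-b->s14 s21-c->s14

Run two small machines in parallel and take their product. One (5 states) tracks how much of the suffix `abcc` has currently been matched; the other (5 states) tracks the count of `b`s, saturating at 4. Each combined state is a pair, one component from each; accept when both components accept.
With 22 states:
          a    b    c  
>  s0     s1   s2   s0 
   s1     s1   s3   s0 
   s2     s4   s5   s2 
   s3     s4   s5   s6 
   s4     s4   s7   s2 
   s5     s8   s9   s5 
   s6     s4   s5  s10 
   s7     s8   s9  s11 
   s8     s8  s12   s5 
   s9    s13  s14   s9 
   s10    s4   s5   s2 
   s11    s8   s9  s15 
   s12   s13  s14  s16 
   s13   s13  s17   s9 
   s14   s18  s14  s14 
   s15    s8   s9   s5 
   s16   s13  s14  s19 
   s17   s18  s14  s20 
   s18   s18  s17  s14 
 * s19   s13  s14   s9 
   s20   s18  s14  s21 
 * s21   s18  s14  s14 
(> = start, * = accepting)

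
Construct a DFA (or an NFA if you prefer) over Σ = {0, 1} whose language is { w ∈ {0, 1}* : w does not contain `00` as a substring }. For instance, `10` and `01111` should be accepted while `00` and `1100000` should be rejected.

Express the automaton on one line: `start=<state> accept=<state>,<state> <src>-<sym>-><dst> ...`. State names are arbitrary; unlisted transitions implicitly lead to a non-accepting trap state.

Track partial matches of the forbidden pattern `00`. State S2 is a dead state reached once `00` has occurred; every other state accepts. S0 means no part of `00` is currently matched.
With 3 states:
        0   1  
>* S0   S1  S0 
 * S1   S2  S0 
   S2   S2  S2 
(> = start, * = accepting)

start=S0 accept=S0,S1 S0-0->S1 S0-1->S0 S1-0->S2 S1-1->S0 S2-0->S2 S2-1->S2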